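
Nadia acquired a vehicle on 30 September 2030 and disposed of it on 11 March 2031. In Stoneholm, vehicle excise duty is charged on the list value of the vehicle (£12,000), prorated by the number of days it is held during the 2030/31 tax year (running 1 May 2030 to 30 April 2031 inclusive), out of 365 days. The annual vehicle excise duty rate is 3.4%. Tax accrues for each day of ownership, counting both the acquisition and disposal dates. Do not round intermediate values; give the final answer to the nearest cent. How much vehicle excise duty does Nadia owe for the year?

£182.20

Days held (30 September 2030 – 11 March 2031): 163 out of 365
Tax = £12,000 × 3.4% × 163/365 = £182.2027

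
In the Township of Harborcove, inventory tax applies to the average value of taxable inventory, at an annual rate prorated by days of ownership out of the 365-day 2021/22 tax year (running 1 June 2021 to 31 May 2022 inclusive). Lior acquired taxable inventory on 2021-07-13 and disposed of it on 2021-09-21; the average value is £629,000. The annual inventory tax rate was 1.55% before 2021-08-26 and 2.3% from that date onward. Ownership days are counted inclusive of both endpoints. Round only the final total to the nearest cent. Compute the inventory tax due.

£2,245.44

2021-07-13 to 2021-08-25: 44 days at 1.55% → £629,000 × 1.55% × 44/365 = £1,175.2822
2021-08-26 to 2021-09-21: 27 days at 2.3% → £629,000 × 2.3% × 27/365 = £1,070.1616
Total = £2,245.4438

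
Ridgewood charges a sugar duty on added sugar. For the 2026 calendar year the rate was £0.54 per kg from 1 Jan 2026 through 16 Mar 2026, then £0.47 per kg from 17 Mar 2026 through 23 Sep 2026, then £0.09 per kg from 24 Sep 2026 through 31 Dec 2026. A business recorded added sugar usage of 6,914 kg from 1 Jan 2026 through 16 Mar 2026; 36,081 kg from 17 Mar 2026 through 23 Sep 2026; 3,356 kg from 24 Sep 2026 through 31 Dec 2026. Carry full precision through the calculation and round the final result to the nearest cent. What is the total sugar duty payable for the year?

1 Jan – 16 Mar 2026: 6,914 kg at £0.54/kg → £3,733.56
17 Mar – 23 Sep 2026: 36,081 kg at £0.47/kg → £16,958.07
24 Sep – 31 Dec 2026: 3,356 kg at £0.09/kg → £302.04

£20,993.67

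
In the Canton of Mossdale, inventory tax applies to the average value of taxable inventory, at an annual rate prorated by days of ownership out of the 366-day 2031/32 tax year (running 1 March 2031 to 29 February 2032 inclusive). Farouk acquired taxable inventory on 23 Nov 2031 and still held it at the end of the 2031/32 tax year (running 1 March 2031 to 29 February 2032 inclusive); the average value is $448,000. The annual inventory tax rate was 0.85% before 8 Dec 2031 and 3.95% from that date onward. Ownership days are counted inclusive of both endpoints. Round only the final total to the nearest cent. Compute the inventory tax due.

23 Nov – 7 Dec 2031: 15 days at 0.85% → $448,000 × 0.85% × 15/366 = $156.0656
8 Dec 2031 – 29 Feb 2032: 84 days at 3.95% → $448,000 × 3.95% × 84/366 = $4,061.3770
Total = $4,217.4426

$4,217.44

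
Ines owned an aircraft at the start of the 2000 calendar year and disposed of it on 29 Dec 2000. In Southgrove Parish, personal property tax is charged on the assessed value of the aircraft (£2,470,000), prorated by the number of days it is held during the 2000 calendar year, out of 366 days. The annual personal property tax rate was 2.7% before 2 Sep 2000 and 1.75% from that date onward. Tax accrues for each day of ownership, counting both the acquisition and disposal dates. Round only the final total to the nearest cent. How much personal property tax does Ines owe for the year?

£58,696.24

1 Jan – 1 Sep 2000: 245 days at 2.7% → £2,470,000 × 2.7% × 245/366 = £44,642.2131
2 Sep – 29 Dec 2000: 119 days at 1.75% → £2,470,000 × 1.75% × 119/366 = £14,054.0301
Total = £58,696.2432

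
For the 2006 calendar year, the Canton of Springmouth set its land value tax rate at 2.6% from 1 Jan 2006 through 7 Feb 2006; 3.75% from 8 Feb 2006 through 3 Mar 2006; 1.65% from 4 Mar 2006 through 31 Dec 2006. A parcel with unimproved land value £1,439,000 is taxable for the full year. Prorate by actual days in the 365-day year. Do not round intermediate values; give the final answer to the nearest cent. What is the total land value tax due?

£27,153.73

1 Jan – 7 Feb 2006: 38 days at 2.6% → £1,439,000 × 2.6% × 38/365 = £3,895.1562
8 Feb – 3 Mar 2006: 24 days at 3.75% → £1,439,000 × 3.75% × 24/365 = £3,548.2192
4 Mar – 31 Dec 2006: 303 days at 1.65% → £1,439,000 × 1.65% × 303/365 = £19,710.3575
Total = £27,153.7329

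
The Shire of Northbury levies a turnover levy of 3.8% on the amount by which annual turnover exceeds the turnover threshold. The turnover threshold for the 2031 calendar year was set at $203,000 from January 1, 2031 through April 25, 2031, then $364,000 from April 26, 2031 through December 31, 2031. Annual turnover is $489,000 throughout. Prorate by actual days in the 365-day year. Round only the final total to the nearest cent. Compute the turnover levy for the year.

January 1 – April 25, 2031: 115 days, exemption $203,000 → ($489,000 − $203,000) × 3.8% × 115/365 = $3,424.1644
April 26 – December 31, 2031: 250 days, exemption $364,000 → ($489,000 − $364,000) × 3.8% × 250/365 = $3,253.4247
Total = $6,677.5890

$6,677.59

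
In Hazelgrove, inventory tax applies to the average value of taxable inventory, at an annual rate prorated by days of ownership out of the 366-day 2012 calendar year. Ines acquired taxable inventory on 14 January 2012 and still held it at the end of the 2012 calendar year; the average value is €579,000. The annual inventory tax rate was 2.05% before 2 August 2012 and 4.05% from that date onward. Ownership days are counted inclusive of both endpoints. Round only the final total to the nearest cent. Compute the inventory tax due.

€16,257.09

14 January – 1 August 2012: 201 days at 2.05% → €579,000 × 2.05% × 201/366 = €6,518.4959
2 August – 31 December 2012: 152 days at 4.05% → €579,000 × 4.05% × 152/366 = €9,738.5902
Total = €16,257.0861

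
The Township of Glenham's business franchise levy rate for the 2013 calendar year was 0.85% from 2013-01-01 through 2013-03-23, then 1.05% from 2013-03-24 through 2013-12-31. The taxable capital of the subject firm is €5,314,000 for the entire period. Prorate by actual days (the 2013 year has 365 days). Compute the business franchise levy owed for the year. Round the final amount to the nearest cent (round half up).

€53,409.34

2013-01-01 to 2013-03-23: 82 days at 0.85% → €5,314,000 × 0.85% × 82/365 = €10,147.5562
2013-03-24 to 2013-12-31: 283 days at 1.05% → €5,314,000 × 1.05% × 283/365 = €43,261.7836
Total = €53,409.3397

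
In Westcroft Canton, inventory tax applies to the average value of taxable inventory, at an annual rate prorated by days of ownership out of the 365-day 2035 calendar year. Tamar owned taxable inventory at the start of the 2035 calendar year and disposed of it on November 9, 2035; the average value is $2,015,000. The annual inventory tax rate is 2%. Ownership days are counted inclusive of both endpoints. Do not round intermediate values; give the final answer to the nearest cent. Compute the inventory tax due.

$34,558.63

Days held (January 1 – November 9, 2035): 313 out of 365
Tax = $2,015,000 × 2% × 313/365 = $34,558.6301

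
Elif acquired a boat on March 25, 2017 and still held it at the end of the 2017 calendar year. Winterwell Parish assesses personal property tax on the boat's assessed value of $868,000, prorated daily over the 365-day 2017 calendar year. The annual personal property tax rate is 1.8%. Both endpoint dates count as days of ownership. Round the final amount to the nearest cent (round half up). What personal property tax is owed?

Days held (March 25 – December 31, 2017): 282 out of 365
Tax = $868,000 × 1.8% × 282/365 = $12,071.1452

$12,071.15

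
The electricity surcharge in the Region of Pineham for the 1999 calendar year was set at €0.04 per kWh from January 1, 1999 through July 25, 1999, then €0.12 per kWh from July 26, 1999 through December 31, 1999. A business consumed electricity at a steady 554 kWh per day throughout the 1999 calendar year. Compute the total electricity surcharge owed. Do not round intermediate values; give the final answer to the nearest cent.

€15,135.28

January 1 – July 25, 1999: 206 days × 554 kWh/day = 114,124 kWh at €0.04/kWh → €4,564.96
July 26 – December 31, 1999: 159 days × 554 kWh/day = 88,086 kWh at €0.12/kWh → €10,570.32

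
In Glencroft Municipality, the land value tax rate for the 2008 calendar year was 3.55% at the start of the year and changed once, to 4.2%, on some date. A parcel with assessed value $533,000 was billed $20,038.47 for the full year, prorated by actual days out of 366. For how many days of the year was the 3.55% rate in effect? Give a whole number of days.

Let d = days at the first rate; then 366 − d days at the second rate.
$533,000 × [3.55%·d + 4.2%·(366−d)] / 366 = $20,038.47
Solving gives d = 248, so the new rate took effect on September 5, 2008.

248 days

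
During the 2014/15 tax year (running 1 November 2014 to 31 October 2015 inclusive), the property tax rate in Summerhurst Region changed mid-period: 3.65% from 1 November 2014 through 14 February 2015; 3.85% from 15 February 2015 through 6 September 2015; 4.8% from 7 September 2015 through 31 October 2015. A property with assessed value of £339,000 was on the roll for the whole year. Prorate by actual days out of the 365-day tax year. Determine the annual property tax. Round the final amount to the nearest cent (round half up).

1 November 2014 – 14 February 2015: 106 days at 3.65% → £339,000 × 3.65% × 106/365 = £3,593.4000
15 February – 6 September 2015: 204 days at 3.85% → £339,000 × 3.85% × 204/365 = £7,294.5370
7 September – 31 October 2015: 55 days at 4.8% → £339,000 × 4.8% × 55/365 = £2,451.9452
Total = £13,339.8822

£13,339.88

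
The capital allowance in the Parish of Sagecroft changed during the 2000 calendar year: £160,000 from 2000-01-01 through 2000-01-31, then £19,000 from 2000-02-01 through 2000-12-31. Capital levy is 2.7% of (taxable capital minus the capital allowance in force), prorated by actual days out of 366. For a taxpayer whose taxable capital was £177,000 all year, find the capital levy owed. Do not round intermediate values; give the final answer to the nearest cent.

2000-01-01 to 2000-01-31: 31 days, exemption £160,000 → (£177,000 − £160,000) × 2.7% × 31/366 = £38.8770
2000-02-01 to 2000-12-31: 335 days, exemption £19,000 → (£177,000 − £19,000) × 2.7% × 335/366 = £3,904.6721
Total = £3,943.5492

£3,943.55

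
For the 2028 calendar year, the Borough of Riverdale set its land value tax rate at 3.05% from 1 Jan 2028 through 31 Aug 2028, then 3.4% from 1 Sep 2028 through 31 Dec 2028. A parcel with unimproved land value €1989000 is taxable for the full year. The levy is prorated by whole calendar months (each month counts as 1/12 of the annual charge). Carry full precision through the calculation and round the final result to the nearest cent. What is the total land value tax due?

€62985.00

1 Jan – 31 Aug 2028: 8 months at 3.05% → €1989000 × 3.05% × 8/12 = €40443.0000
1 Sep – 31 Dec 2028: 4 months at 3.4% → €1989000 × 3.4% × 4/12 = €22542.0000
Total = €62985.0000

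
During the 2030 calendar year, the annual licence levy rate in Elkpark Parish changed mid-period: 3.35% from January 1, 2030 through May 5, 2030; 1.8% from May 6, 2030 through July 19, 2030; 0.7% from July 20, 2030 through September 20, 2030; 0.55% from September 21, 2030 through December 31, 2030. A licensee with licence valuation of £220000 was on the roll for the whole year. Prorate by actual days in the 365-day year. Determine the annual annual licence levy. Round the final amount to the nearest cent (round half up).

January 1 – May 5, 2030: 125 days at 3.35% → £220000 × 3.35% × 125/365 = £2523.9726
May 6 – July 19, 2030: 75 days at 1.8% → £220000 × 1.8% × 75/365 = £813.6986
July 20 – September 20, 2030: 63 days at 0.7% → £220000 × 0.7% × 63/365 = £265.8082
September 21 – December 31, 2030: 102 days at 0.55% → £220000 × 0.55% × 102/365 = £338.1370
Total = £3941.6164

£3941.62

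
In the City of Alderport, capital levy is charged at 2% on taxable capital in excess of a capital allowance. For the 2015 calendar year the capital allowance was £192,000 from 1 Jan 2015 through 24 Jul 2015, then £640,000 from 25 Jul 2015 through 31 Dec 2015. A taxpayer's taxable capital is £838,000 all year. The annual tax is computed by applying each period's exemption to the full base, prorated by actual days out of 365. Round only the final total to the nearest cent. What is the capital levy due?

£8,992.33

1 Jan – 24 Jul 2015: 205 days, exemption £192,000 → (£838,000 − £192,000) × 2% × 205/365 = £7,256.4384
25 Jul – 31 Dec 2015: 160 days, exemption £640,000 → (£838,000 − £640,000) × 2% × 160/365 = £1,735.8904
Total = £8,992.3288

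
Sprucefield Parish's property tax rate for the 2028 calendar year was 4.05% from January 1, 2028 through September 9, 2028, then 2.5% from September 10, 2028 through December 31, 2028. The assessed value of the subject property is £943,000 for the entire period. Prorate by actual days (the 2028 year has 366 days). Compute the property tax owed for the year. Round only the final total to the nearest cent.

January 1 – September 9, 2028: 253 days at 4.05% → £943,000 × 4.05% × 253/366 = £26,400.1352
September 10 – December 31, 2028: 113 days at 2.5% → £943,000 × 2.5% × 113/366 = £7,278.6202
Total = £33,678.7555

£33,678.76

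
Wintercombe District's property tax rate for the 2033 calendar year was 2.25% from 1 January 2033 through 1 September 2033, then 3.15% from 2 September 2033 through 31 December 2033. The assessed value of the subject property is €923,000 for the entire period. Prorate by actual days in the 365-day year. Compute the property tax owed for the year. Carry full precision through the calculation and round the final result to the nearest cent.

€23,521.33

1 January – 1 September 2033: 244 days at 2.25% → €923,000 × 2.25% × 244/365 = €13,882.9315
2 September – 31 December 2033: 121 days at 3.15% → €923,000 × 3.15% × 121/365 = €9,638.3959
Total = €23,521.3274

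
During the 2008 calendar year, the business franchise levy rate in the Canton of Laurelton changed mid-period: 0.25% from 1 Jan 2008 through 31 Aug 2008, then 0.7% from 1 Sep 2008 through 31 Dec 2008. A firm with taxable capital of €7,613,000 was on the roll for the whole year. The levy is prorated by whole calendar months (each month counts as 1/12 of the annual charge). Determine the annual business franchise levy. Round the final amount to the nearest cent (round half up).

€30,452.00

1 Jan – 31 Aug 2008: 8 months at 0.25% → €7,613,000 × 0.25% × 8/12 = €12,688.3333
1 Sep – 31 Dec 2008: 4 months at 0.7% → €7,613,000 × 0.7% × 4/12 = €17,763.6667
Total = €30,452.0000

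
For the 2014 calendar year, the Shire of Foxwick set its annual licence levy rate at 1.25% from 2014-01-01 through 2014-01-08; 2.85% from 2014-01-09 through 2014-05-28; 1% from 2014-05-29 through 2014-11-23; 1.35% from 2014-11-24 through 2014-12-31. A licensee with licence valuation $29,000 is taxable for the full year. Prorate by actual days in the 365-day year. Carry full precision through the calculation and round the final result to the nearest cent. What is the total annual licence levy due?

2014-01-01 to 2014-01-08: 8 days at 1.25% → $29,000 × 1.25% × 8/365 = $7.9452
2014-01-09 to 2014-05-28: 140 days at 2.85% → $29,000 × 2.85% × 140/365 = $317.0137
2014-05-29 to 2014-11-23: 179 days at 1% → $29,000 × 1% × 179/365 = $142.2192
2014-11-24 to 2014-12-31: 38 days at 1.35% → $29,000 × 1.35% × 38/365 = $40.7589
Total = $507.9370

$507.94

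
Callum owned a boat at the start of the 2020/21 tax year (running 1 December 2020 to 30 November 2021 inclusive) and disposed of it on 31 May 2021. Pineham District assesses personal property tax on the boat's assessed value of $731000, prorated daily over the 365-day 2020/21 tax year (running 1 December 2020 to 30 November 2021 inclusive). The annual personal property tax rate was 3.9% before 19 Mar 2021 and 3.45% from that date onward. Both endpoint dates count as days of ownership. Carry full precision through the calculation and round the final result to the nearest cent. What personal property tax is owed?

$13548.53

1 Dec 2020 – 18 Mar 2021: 108 days at 3.9% → $731000 × 3.9% × 108/365 = $8435.5397
19 Mar – 31 May 2021: 74 days at 3.45% → $731000 × 3.45% × 74/365 = $5112.9945
Total = $13548.5342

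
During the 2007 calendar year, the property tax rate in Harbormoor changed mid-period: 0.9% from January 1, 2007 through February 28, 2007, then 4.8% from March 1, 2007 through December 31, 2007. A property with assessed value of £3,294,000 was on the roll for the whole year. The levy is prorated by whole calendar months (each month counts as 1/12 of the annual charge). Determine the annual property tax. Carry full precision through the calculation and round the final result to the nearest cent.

£136,701.00

January 1 – February 28, 2007: 2 months at 0.9% → £3,294,000 × 0.9% × 2/12 = £4,941.0000
March 1 – December 31, 2007: 10 months at 4.8% → £3,294,000 × 4.8% × 10/12 = £131,760.0000
Total = £136,701.0000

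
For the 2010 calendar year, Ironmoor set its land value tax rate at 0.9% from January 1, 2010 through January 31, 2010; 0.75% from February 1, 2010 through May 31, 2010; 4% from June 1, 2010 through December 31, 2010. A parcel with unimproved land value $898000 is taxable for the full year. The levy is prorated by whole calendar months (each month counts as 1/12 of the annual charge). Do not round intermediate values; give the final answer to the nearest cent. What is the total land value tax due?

$23871.83

January 1 – January 31, 2010: 1 month at 0.9% → $898000 × 0.9% × 1/12 = $673.5000
February 1 – May 31, 2010: 4 months at 0.75% → $898000 × 0.75% × 4/12 = $2245.0000
June 1 – December 31, 2010: 7 months at 4% → $898000 × 4% × 7/12 = $20953.3333
Total = $23871.8333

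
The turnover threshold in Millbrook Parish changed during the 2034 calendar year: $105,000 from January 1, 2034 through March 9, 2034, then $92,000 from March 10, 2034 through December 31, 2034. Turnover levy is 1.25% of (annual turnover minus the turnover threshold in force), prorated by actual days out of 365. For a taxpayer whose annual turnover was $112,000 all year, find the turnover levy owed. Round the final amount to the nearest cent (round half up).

$219.73

January 1 – March 9, 2034: 68 days, exemption $105,000 → ($112,000 − $105,000) × 1.25% × 68/365 = $16.3014
March 10 – December 31, 2034: 297 days, exemption $92,000 → ($112,000 − $92,000) × 1.25% × 297/365 = $203.4247
Total = $219.7260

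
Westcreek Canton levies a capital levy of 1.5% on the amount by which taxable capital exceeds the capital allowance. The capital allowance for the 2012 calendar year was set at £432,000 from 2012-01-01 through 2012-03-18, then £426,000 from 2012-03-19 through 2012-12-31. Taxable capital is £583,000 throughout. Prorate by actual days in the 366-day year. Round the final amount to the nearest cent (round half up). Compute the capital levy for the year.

£2,335.82

2012-01-01 to 2012-03-18: 78 days, exemption £432,000 → (£583,000 − £432,000) × 1.5% × 78/366 = £482.7049
2012-03-19 to 2012-12-31: 288 days, exemption £426,000 → (£583,000 − £426,000) × 1.5% × 288/366 = £1,853.1148
Total = £2,335.8197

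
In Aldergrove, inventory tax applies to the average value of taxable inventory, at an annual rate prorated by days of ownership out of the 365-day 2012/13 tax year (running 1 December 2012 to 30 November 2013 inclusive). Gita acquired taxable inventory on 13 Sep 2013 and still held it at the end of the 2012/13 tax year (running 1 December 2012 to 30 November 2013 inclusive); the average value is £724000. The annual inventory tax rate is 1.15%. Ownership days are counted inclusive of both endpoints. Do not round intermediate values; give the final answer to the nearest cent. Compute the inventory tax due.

£1802.07

Days held (13 Sep – 30 Nov 2013): 79 out of 365
Tax = £724000 × 1.15% × 79/365 = £1802.0658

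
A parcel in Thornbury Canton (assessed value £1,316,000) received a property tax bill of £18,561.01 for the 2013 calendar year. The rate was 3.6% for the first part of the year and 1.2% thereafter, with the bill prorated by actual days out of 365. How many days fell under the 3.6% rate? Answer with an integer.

Let d = days at the first rate; then 365 − d days at the second rate.
£1,316,000 × [3.6%·d + 1.2%·(365−d)] / 365 = £18,561.01
Solving gives d = 32, so the new rate took effect on 2 Feb 2013.

32 days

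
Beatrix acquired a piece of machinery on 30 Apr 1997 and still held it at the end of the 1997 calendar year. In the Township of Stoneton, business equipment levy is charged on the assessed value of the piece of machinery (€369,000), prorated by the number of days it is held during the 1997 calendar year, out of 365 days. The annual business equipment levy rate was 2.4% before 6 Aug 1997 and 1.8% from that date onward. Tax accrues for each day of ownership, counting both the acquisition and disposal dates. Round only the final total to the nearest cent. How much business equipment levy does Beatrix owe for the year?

€5,070.97

30 Apr – 5 Aug 1997: 98 days at 2.4% → €369,000 × 2.4% × 98/365 = €2,377.7753
6 Aug – 31 Dec 1997: 148 days at 1.8% → €369,000 × 1.8% × 148/365 = €2,693.1945
Total = €5,070.9699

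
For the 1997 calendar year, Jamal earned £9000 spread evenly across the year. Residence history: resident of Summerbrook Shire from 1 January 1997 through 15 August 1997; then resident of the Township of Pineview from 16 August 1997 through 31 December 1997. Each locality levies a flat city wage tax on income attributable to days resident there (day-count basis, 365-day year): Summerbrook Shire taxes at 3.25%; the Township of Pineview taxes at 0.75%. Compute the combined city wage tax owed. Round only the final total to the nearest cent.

£207.43

Summerbrook Shire, 1 January – 15 August 1997: 227 days → £9000 × 3.25% × 227/365 = £181.9110
The Township of Pineview, 16 August – 31 December 1997: 138 days → £9000 × 0.75% × 138/365 = £25.5205
Total = £207.4315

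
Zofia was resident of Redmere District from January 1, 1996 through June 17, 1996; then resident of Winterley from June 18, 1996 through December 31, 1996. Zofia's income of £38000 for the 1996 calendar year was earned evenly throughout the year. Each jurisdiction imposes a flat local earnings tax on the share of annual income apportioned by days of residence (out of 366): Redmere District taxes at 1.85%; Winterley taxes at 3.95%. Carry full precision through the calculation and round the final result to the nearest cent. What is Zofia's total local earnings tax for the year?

Redmere District, January 1 – June 17, 1996: 169 days → £38000 × 1.85% × 169/366 = £324.6093
Winterley, June 18 – December 31, 1996: 197 days → £38000 × 3.95% × 197/366 = £807.9153
Total = £1132.5246

£1132.52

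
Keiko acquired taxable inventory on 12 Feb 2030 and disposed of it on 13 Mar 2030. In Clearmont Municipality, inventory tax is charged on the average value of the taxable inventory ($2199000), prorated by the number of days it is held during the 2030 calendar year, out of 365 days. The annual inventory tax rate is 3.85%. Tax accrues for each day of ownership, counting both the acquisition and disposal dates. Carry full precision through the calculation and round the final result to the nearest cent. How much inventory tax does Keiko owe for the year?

Days held (12 Feb – 13 Mar 2030): 30 out of 365
Tax = $2199000 × 3.85% × 30/365 = $6958.4795

$6958.48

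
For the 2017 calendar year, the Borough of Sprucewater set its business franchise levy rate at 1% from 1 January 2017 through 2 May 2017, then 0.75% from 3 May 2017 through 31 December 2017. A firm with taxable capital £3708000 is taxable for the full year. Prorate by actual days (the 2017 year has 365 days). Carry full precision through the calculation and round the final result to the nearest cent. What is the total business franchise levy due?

£30908.47

1 January – 2 May 2017: 122 days at 1% → £3708000 × 1% × 122/365 = £12393.8630
3 May – 31 December 2017: 243 days at 0.75% → £3708000 × 0.75% × 243/365 = £18514.6027
Total = £30908.4658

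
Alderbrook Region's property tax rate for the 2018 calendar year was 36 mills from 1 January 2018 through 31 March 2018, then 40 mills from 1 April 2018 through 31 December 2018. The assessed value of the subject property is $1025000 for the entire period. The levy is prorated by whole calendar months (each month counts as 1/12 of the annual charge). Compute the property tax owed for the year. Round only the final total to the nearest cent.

1 January – 31 March 2018: 3 months at 36 mills → $1025000 × 3.6% × 3/12 = $9225.0000
1 April – 31 December 2018: 9 months at 40 mills → $1025000 × 4% × 9/12 = $30750.0000
Total = $39975.0000

$39975.00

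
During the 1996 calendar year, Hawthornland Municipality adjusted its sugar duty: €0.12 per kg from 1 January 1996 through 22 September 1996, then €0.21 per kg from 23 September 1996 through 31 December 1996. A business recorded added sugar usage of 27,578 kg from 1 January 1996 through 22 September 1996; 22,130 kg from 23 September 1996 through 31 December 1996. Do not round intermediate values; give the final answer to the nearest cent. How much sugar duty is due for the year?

1 January – 22 September 1996: 27,578 kg at €0.12/kg → €3,309.36
23 September – 31 December 1996: 22,130 kg at €0.21/kg → €4,647.30

€7,956.66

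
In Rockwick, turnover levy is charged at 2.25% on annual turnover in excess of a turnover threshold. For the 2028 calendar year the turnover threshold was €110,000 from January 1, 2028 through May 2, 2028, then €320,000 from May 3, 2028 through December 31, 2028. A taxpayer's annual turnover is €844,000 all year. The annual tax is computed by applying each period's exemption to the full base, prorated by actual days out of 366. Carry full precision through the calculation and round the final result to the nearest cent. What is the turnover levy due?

€13,377.91

January 1 – May 2, 2028: 123 days, exemption €110,000 → (€844,000 − €110,000) × 2.25% × 123/366 = €5,550.1230
May 3 – December 31, 2028: 243 days, exemption €320,000 → (€844,000 − €320,000) × 2.25% × 243/366 = €7,827.7869
Total = €13,377.9098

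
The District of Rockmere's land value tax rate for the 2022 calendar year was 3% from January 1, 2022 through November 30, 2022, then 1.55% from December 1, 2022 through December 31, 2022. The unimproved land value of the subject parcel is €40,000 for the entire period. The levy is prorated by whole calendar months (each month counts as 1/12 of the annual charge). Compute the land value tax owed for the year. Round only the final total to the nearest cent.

January 1 – November 30, 2022: 11 months at 3% → €40,000 × 3% × 11/12 = €1,100.0000
December 1 – December 31, 2022: 1 month at 1.55% → €40,000 × 1.55% × 1/12 = €51.6667
Total = €1,151.6667

€1,151.67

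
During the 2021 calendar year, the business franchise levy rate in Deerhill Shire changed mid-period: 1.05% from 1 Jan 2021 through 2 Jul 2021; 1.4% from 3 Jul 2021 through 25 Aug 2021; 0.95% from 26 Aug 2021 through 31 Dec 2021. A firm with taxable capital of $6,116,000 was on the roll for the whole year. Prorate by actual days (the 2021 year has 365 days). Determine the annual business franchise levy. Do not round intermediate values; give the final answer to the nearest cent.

1 Jan – 2 Jul 2021: 183 days at 1.05% → $6,116,000 × 1.05% × 183/365 = $32,196.9699
3 Jul – 25 Aug 2021: 54 days at 1.4% → $6,116,000 × 1.4% × 54/365 = $12,667.6603
26 Aug – 31 Dec 2021: 128 days at 0.95% → $6,116,000 × 0.95% × 128/365 = $20,375.4959
Total = $65,240.1260

$65,240.13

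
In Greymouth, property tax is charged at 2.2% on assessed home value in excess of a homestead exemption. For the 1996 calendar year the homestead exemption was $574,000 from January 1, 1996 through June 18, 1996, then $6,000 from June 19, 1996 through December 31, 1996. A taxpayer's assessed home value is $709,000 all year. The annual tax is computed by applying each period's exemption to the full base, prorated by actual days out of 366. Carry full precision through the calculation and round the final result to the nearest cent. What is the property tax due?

$9,661.85

January 1 – June 18, 1996: 170 days, exemption $574,000 → ($709,000 − $574,000) × 2.2% × 170/366 = $1,379.5082
June 19 – December 31, 1996: 196 days, exemption $6,000 → ($709,000 − $6,000) × 2.2% × 196/366 = $8,282.3388
Total = $9,661.8470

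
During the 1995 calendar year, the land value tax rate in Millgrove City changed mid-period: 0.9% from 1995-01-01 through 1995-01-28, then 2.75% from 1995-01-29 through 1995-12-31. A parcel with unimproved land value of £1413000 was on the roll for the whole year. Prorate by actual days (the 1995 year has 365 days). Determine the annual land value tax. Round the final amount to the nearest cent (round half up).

1995-01-01 to 1995-01-28: 28 days at 0.9% → £1413000 × 0.9% × 28/365 = £975.5507
1995-01-29 to 1995-12-31: 337 days at 2.75% → £1413000 × 2.75% × 337/365 = £35876.6507
Total = £36852.2014

£36852.20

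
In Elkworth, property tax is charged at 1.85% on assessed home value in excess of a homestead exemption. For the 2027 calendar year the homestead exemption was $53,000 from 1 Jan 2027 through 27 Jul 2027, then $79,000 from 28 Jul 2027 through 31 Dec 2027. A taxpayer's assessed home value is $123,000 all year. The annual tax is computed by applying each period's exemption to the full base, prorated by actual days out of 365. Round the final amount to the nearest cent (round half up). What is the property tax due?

$1,088.10

1 Jan – 27 Jul 2027: 208 days, exemption $53,000 → ($123,000 − $53,000) × 1.85% × 208/365 = $737.9726
28 Jul – 31 Dec 2027: 157 days, exemption $79,000 → ($123,000 − $79,000) × 1.85% × 157/365 = $350.1315
Total = $1,088.1041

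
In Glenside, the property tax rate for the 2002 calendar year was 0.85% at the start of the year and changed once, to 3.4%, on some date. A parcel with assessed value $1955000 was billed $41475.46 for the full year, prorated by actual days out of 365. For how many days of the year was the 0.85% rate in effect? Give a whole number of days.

183 days

Let d = days at the first rate; then 365 − d days at the second rate.
$1955000 × [0.85%·d + 3.4%·(365−d)] / 365 = $41475.46
Solving gives d = 183, so the new rate took effect on July 3, 2002.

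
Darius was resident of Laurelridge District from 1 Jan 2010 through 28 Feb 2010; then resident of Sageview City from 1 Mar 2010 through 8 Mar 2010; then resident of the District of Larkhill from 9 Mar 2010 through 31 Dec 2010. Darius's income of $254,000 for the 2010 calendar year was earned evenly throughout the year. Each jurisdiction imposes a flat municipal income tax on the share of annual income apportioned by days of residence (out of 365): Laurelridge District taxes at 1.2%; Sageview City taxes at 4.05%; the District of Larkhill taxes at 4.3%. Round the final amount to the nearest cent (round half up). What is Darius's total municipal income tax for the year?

Laurelridge District, 1 Jan – 28 Feb 2010: 59 days → $254,000 × 1.2% × 59/365 = $492.6904
Sageview City, 1 Mar – 8 Mar 2010: 8 days → $254,000 × 4.05% × 8/365 = $225.4685
The District of Larkhill, 9 Mar – 31 Dec 2010: 298 days → $254,000 × 4.3% × 298/365 = $8,917.1397
Total = $9,635.2986

$9,635.30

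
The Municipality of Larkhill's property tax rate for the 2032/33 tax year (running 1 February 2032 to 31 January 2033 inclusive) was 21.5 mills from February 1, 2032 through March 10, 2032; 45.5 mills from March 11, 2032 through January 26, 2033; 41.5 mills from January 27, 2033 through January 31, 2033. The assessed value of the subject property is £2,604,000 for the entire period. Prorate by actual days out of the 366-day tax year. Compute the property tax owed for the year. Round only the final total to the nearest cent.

February 1 – March 10, 2032: 39 days at 21.5 mills → £2,604,000 × 2.15% × 39/366 = £5,965.7213
March 11, 2032 – January 26, 2033: 322 days at 45.5 mills → £2,604,000 × 4.55% × 322/366 = £104,238.2623
January 27 – January 31, 2033: 5 days at 41.5 mills → £2,604,000 × 4.15% × 5/366 = £1,476.3115
Total = £111,680.2951

£111,680.30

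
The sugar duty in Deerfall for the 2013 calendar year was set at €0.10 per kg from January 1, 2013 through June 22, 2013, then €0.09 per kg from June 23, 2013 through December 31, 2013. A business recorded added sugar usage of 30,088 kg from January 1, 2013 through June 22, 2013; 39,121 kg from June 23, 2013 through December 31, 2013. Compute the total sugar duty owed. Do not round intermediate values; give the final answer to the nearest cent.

€6,529.69

January 1 – June 22, 2013: 30,088 kg at €0.10/kg → €3,008.80
June 23 – December 31, 2013: 39,121 kg at €0.09/kg → €3,520.89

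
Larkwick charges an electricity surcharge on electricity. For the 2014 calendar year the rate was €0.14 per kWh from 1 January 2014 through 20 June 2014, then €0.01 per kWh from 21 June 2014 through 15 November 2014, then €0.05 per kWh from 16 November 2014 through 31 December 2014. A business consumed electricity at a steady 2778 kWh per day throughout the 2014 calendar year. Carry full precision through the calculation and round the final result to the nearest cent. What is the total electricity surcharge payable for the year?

€77,006.16

1 January – 20 June 2014: 171 days × 2778 kWh/day = 475,038 kWh at €0.14/kWh → €66,505.32
21 June – 15 November 2014: 148 days × 2778 kWh/day = 411,144 kWh at €0.01/kWh → €4,111.44
16 November – 31 December 2014: 46 days × 2778 kWh/day = 127,788 kWh at €0.05/kWh → €6,389.40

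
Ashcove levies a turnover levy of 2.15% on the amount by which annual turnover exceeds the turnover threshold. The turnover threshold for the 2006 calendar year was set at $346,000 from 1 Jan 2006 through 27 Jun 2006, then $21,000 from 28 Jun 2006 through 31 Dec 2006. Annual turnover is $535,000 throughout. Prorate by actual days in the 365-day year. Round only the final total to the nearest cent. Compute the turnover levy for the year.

$7,643.40

1 Jan – 27 Jun 2006: 178 days, exemption $346,000 → ($535,000 − $346,000) × 2.15% × 178/365 = $1,981.6521
28 Jun – 31 Dec 2006: 187 days, exemption $21,000 → ($535,000 − $21,000) × 2.15% × 187/365 = $5,661.7452
Total = $7,643.3973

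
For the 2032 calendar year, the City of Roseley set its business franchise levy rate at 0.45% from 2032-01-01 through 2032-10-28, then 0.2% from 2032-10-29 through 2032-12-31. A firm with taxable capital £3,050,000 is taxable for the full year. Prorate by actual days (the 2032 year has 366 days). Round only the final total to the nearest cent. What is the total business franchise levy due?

£12,391.67

2032-01-01 to 2032-10-28: 302 days at 0.45% → £3,050,000 × 0.45% × 302/366 = £11,325.0000
2032-10-29 to 2032-12-31: 64 days at 0.2% → £3,050,000 × 0.2% × 64/366 = £1,066.6667
Total = £12,391.6667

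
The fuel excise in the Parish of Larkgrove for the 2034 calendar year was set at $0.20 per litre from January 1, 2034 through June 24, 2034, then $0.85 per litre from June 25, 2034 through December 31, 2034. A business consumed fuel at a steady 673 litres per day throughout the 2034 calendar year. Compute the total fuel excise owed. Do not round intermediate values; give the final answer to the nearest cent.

January 1 – June 24, 2034: 175 days × 673 litres/day = 117,775 litres at $0.20/litre → $23,555.00
June 25 – December 31, 2034: 190 days × 673 litres/day = 127,870 litres at $0.85/litre → $108,689.50

$132,244.50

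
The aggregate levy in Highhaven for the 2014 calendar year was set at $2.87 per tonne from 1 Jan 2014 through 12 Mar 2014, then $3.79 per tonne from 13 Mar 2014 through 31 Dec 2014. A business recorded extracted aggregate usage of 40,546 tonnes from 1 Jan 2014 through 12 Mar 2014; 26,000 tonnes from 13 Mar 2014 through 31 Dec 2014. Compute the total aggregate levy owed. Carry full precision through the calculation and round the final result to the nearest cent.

1 Jan – 12 Mar 2014: 40,546 tonnes at $2.87/tonne → $116,367.02
13 Mar – 31 Dec 2014: 26,000 tonnes at $3.79/tonne → $98,540.00

$214,907.02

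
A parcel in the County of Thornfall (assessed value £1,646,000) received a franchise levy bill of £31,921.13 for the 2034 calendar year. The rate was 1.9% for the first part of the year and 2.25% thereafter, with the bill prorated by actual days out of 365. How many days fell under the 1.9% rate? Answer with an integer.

Let d = days at the first rate; then 365 − d days at the second rate.
£1,646,000 × [1.9%·d + 2.25%·(365−d)] / 365 = £31,921.13
Solving gives d = 324, so the new rate took effect on November 21, 2034.

324 days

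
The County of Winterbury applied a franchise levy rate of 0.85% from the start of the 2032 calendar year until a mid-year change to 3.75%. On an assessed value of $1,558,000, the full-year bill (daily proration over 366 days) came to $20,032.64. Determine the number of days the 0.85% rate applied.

311 days

Let d = days at the first rate; then 366 − d days at the second rate.
$1,558,000 × [0.85%·d + 3.75%·(366−d)] / 366 = $20,032.64
Solving gives d = 311, so the new rate took effect on 7 November 2032.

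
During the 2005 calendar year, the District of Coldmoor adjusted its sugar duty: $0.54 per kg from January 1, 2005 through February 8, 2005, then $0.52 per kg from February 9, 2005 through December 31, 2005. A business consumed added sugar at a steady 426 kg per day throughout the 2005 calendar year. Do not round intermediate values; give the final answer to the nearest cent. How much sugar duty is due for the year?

$81187.08

January 1 – February 8, 2005: 39 days × 426 kg/day = 16,614 kg at $0.54/kg → $8971.56
February 9 – December 31, 2005: 326 days × 426 kg/day = 138,876 kg at $0.52/kg → $72215.52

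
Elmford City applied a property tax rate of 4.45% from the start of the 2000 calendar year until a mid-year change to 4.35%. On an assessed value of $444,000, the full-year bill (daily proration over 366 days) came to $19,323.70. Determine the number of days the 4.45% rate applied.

Let d = days at the first rate; then 366 − d days at the second rate.
$444,000 × [4.45%·d + 4.35%·(366−d)] / 366 = $19,323.70
Solving gives d = 8, so the new rate took effect on January 9, 2000.

8 days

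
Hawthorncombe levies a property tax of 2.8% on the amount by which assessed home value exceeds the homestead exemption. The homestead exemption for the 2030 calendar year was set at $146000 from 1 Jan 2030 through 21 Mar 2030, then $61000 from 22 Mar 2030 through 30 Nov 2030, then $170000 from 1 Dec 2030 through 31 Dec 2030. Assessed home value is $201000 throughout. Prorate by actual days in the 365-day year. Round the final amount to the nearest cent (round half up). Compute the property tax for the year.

1 Jan – 21 Mar 2030: 80 days, exemption $146000 → ($201000 − $146000) × 2.8% × 80/365 = $337.5342
22 Mar – 30 Nov 2030: 254 days, exemption $61000 → ($201000 − $61000) × 2.8% × 254/365 = $2727.8904
1 Dec – 31 Dec 2030: 31 days, exemption $170000 → ($201000 − $170000) × 2.8% × 31/365 = $73.7205
Total = $3139.1452

$3139.15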